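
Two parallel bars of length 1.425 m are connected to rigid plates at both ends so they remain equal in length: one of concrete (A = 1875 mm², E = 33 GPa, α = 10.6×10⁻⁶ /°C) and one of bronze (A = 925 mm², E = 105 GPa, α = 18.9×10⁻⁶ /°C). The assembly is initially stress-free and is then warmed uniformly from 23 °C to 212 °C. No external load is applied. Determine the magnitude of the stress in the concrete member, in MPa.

σ ≈ 31.6 MPa (tensile)

Equilibrium of a rigid end plate with no external load gives equal and opposite internal forces ±P in the two members. Since α_{bronze} > α_{concrete}, heating drives the bronze into compression and the concrete into tension.
Compatibility of the two members (thermal + elastic change equal): (α₁ − α₂)ΔT = P·[1/(A₁E₁) + 1/(A₂E₂)].
|α₁ − α₂|·ΔT = 8.3×10⁻⁶ × 189 = 0.001569.
1/(A₁E₁) + 1/(A₂E₂) = 1/(1875×33×10³) + 1/(925×105×10³) = 2.646×10⁻⁸ N⁻¹.
So P = 0.001569 / 2.646×10⁻⁸ = 59.29 kN.
σ_{concrete} = P/A₁ = 59290/1875 = 31.62 MPa, tensile.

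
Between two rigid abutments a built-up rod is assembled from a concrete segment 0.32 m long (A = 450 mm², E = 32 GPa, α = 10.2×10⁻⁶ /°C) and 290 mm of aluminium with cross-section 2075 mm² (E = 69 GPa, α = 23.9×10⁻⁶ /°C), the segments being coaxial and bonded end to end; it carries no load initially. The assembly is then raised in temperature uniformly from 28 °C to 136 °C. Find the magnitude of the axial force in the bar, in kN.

P ≈ 45.4 kN (compressive)

With the walls removed the bar would change length by δ_free = Σ αᵢΔT Lᵢ = 10.2×10⁻⁶×108×320 + 23.9×10⁻⁶×108×290 = 1.101 mm.
The walls prevent any net length change, so an axial force P (same in every segment) develops. Compatibility: P · Σ Lᵢ/(AᵢEᵢ) = δ_free.
The series flexibility is Σ Lᵢ/(AᵢEᵢ) = 320/(450×32×10³) + 290/(2075×69×10³) = 2.425×10⁻⁵ mm/N.
So P = 1.101 / 2.425×10⁻⁵ = 45.41 kN, compressive.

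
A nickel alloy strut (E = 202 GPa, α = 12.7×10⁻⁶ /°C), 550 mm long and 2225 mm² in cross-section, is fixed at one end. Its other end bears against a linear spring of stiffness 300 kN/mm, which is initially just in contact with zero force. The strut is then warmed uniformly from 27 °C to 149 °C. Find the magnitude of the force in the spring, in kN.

Free thermal expansion: δ_free = αΔT L = 12.7×10⁻⁶ × 122 × 550 = 0.8522 mm.
Let P be the compressive force at the spring. The strut shortens elastically by PL/(AE) and the spring compresses by P/k; together these equal δ_free.
So P = δ_free / [L/(AE) + 1/k] = 0.8522 / [ 550/(2225×202×10³) + 1/(300×10³) ].
P = 0.8522 / 4.557×10⁻⁶ = 187000 N.

P ≈ 187 kN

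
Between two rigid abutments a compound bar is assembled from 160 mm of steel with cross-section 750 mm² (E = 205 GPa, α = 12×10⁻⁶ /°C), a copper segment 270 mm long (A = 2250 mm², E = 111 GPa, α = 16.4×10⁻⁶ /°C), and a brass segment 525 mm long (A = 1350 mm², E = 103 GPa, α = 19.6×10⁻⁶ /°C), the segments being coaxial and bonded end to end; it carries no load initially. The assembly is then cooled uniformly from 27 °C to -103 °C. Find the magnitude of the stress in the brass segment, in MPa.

σ ≈ 272 MPa (tensile)

Free thermal contraction of the whole bar: Σ αᵢΔT Lᵢ = 12×10⁻⁶×130×160 + 16.4×10⁻⁶×130×270 + 19.6×10⁻⁶×130×525 = 2.163 mm.
The rigid supports impose zero overall length change; the single axial force P common to all segments must satisfy P Σ Lᵢ/(AᵢEᵢ) = δ_free.
Σ Lᵢ/(AᵢEᵢ) = 160/(750×205×10³) + 270/(2250×111×10³) + 525/(1350×103×10³) = 5.897×10⁻⁶ mm/N.
P = 2.163 / 5.897×10⁻⁶ = 366800 N = 366.8 kN, tensile.
σ_{brass} = P / A = 366800 / 1350 = 271.7 MPa.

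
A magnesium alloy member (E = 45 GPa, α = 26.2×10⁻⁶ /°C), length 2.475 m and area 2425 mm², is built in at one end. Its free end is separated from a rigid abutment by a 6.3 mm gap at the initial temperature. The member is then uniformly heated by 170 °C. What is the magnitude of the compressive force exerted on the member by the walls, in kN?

P ≈ 208 kN

Free thermal elongation = αΔT L = 26.2×10⁻⁶ × 170 × 2475 = 11.02 mm.
This exceeds the 6.3 mm gap, so the wall pushes back. The portion of expansion that must be recovered elastically is δ_free − gap = 11.02 − 6.3 = 4.724 mm.
That suppressed elongation corresponds to σ = E·Δ/L = 45×10³ × 4.724/2475 = 85.88 MPa.
P = σA = 85.88 × 2425 = 208.3 kN.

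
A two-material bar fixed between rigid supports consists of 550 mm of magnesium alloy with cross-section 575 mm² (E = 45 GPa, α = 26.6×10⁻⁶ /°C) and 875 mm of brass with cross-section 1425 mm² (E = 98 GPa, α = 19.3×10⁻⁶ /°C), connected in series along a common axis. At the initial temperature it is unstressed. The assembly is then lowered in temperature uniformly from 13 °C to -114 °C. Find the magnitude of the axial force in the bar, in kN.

P ≈ 145 kN (tensile)

If the supports were absent, the total length change would be Σ αᵢΔT Lᵢ = 26.6×10⁻⁶×127×550 + 19.3×10⁻⁶×127×875 = 4.003 mm.
The walls prevent any net length change, so an axial force P (same in every segment) develops. Compatibility: P · Σ Lᵢ/(AᵢEᵢ) = δ_free.
The series flexibility is Σ Lᵢ/(AᵢEᵢ) = 550/(575×45×10³) + 875/(1425×98×10³) = 2.752×10⁻⁵ mm/N.
So P = 4.003 / 2.752×10⁻⁵ = 145.4 kN, tensile.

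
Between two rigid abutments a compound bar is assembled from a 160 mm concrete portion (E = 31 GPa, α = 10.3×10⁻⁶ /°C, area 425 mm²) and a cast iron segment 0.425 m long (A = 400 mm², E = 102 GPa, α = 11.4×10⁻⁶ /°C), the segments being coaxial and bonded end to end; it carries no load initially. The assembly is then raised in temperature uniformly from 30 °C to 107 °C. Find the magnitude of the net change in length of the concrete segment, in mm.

If the supports were absent, the total length change would be Σ αᵢΔT Lᵢ = 10.3×10⁻⁶×77×160 + 11.4×10⁻⁶×77×425 = 0.5 mm.
The walls prevent any net length change, so an axial force P (same in every segment) develops. Compatibility: P · Σ Lᵢ/(AᵢEᵢ) = δ_free.
Σ Lᵢ/(AᵢEᵢ) = 160/(425×31×10³) + 425/(400×102×10³) = 2.256×10⁻⁵ mm/N.
So P = 0.5 / 2.256×10⁻⁵ = 22.16 kN, compressive.
For the concrete segment, free thermal change = 10.3×10⁻⁶×77×160 = 0.1269 mm and elastic change from P = 22160×160/(425×31×10³) = 0.2691 mm; these oppose, so the net change is 0.142 mm (segment shortens).

|ΔL| ≈ 0.142 mm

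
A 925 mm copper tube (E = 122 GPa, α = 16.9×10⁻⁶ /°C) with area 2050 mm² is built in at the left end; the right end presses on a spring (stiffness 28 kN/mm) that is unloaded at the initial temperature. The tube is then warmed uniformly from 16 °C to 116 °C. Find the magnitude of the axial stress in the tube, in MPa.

The unrestrained thermal change is αΔT L = 16.9×10⁻⁶ × 100 × 925 = 1.563 mm.
With a force P in the spring, the elastic change of the tube is PL/(AE) and that of the spring is P/k; compatibility requires their sum to equal δ_free.
So P = δ_free / [L/(AE) + 1/k] = 1.563 / [ 925/(2050×122×10³) + 1/(28×10³) ].
P = 1.563 / 3.941×10⁻⁵ = 39660 N.
σ = P/A = 39660/2050 = 19.35 MPa.

σ ≈ 19.3 MPa (compressive)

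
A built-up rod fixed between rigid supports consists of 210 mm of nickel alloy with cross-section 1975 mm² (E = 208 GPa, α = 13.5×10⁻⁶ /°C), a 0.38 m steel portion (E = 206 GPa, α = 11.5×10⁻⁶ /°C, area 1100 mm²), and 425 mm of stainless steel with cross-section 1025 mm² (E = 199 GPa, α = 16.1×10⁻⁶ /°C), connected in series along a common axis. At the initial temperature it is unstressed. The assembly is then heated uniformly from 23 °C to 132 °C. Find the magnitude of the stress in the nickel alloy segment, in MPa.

With the walls removed the bar would change length by δ_free = Σ αᵢΔT Lᵢ = 13.5×10⁻⁶×109×210 + 11.5×10⁻⁶×109×380 + 16.1×10⁻⁶×109×425 = 1.531 mm.
Since the ends are fixed, an axial force P builds up, equal in every segment, with P · Σ Lᵢ/(AᵢEᵢ) = δ_free.
The series flexibility is Σ Lᵢ/(AᵢEᵢ) = 210/(1975×208×10³) + 380/(1100×206×10³) + 425/(1025×199×10³) = 4.272×10⁻⁶ mm/N.
P = 1.531 / 4.272×10⁻⁶ = 358400 N = 358.4 kN, compressive.
σ_{nickel alloy} = P / A = 358400 / 1975 = 181.5 MPa.

σ ≈ 181 MPa (compressive)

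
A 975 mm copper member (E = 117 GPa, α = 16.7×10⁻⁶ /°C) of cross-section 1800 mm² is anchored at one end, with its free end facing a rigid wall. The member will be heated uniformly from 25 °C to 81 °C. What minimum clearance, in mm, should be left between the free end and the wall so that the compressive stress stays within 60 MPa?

Free expansion if unrestrained: δ_free = αΔT L = 16.7×10⁻⁶ × 56 × 975 = 0.9118 mm.
At the allowable stress the elastic shortening the wall may impose is σL/E = 60 × 975 / (117×10³) = 0.5 mm.
The gap must absorb the remainder: g_min = 0.9118 − 0.5 = 0.4118 mm.

g ≈ 0.412 mm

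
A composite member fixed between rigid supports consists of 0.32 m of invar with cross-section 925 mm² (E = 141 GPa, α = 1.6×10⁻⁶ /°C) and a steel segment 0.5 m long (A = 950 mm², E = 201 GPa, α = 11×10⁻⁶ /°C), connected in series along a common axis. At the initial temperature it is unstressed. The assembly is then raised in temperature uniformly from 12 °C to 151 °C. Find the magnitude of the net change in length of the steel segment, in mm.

With the walls removed the bar would change length by δ_free = Σ αᵢΔT Lᵢ = 1.6×10⁻⁶×139×320 + 11×10⁻⁶×139×500 = 0.8357 mm.
The rigid supports impose zero overall length change; the single axial force P common to all segments must satisfy P Σ Lᵢ/(AᵢEᵢ) = δ_free.
Σ Lᵢ/(AᵢEᵢ) = 320/(925×141×10³) + 500/(950×201×10³) = 5.072×10⁻⁶ mm/N.
So P = 0.8357 / 5.072×10⁻⁶ = 164.8 kN, compressive.
For the steel segment, free thermal change = 11×10⁻⁶×139×500 = 0.7645 mm and elastic change from P = 164800×500/(950×201×10³) = 0.4314 mm; these oppose, so the net change is 0.333 mm (segment lengthens).

|ΔL| ≈ 0.333 mm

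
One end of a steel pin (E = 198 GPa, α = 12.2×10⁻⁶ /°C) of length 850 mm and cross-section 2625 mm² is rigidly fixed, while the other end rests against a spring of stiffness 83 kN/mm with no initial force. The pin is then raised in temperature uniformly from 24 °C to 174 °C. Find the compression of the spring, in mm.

δ ≈ 1.37 mm

If the spring were absent the pin would lengthen by αΔT L = 12.2×10⁻⁶ × 150 × 850 = 1.555 mm.
With a force P in the spring, the elastic change of the pin is PL/(AE) and that of the spring is P/k; compatibility requires their sum to equal δ_free.
P [ L/(AE) + 1/k ] = δ_free → P [ 850/(2625×198×10³) + 1/(83×10³) ] = 1.555.
P = 1.555 / 1.368×10⁻⁵ = 113700 N.
Spring compression = P/k = 113700/(83×10³) = 1.37 mm.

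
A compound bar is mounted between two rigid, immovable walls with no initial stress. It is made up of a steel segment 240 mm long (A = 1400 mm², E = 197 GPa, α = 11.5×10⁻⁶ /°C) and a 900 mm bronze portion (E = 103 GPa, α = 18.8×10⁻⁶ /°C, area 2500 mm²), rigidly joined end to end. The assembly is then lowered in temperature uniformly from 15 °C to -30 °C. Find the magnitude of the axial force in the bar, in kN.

Free thermal contraction of the whole bar: Σ αᵢΔT Lᵢ = 11.5×10⁻⁶×45×240 + 18.8×10⁻⁶×45×900 = 0.8856 mm.
Since the ends are fixed, an axial force P builds up, equal in every segment, with P · Σ Lᵢ/(AᵢEᵢ) = δ_free.
The series flexibility is Σ Lᵢ/(AᵢEᵢ) = 240/(1400×197×10³) + 900/(2500×103×10³) = 4.365×10⁻⁶ mm/N.
Hence P = δ_free / Σ(L/AE) = 0.8856/4.365×10⁻⁶ = 202.9 kN (tensile).

P ≈ 203 kN (tensile)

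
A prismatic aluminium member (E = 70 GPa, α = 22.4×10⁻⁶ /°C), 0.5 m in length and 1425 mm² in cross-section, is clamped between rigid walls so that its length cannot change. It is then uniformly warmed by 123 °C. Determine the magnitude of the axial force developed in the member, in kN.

P ≈ 275 kN (compressive)

The ends cannot move, so σ = EαΔT = 70×10³ × 22.4×10⁻⁶ × 123 = 192.9 MPa.
Then P = σA = 192.9 × 1425 mm² = 274.8 kN, compressive.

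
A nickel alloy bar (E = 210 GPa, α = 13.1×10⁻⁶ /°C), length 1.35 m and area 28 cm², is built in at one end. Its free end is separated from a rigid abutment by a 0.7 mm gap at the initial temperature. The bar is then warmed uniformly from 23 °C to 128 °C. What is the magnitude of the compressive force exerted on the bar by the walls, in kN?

P ≈ 504 kN

Free thermal elongation = αΔT L = 13.1×10⁻⁶ × 105 × 1350 = 1.857 mm.
This exceeds the 0.7 mm gap, so the wall pushes back. The portion of expansion that must be recovered elastically is δ_free − gap = 1.857 − 0.7 = 1.157 mm.
Compatibility: PL/(AE) = 1.157 mm, so σ = P/A = E × (1.157/1350) = 180 MPa.
P = σA = 180 × 2800 = 503.9 kN.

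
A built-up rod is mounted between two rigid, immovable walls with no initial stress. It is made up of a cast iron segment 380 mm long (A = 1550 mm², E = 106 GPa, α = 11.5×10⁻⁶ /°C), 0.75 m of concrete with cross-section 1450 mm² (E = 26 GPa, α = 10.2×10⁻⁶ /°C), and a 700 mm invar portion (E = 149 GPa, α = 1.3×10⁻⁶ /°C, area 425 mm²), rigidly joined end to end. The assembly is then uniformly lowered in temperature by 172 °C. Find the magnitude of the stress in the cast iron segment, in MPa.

σ ≈ 43.1 MPa (tensile)

If the supports were absent, the total length change would be Σ αᵢΔT Lᵢ = 11.5×10⁻⁶×172×380 + 10.2×10⁻⁶×172×750 + 1.3×10⁻⁶×172×700 = 2.224 mm.
The walls prevent any net length change, so an axial force P (same in every segment) develops. Compatibility: P · Σ Lᵢ/(AᵢEᵢ) = δ_free.
Σ Lᵢ/(AᵢEᵢ) = 380/(1550×106×10³) + 750/(1450×26×10³) + 700/(425×149×10³) = 3.326×10⁻⁵ mm/N.
P = 2.224 / 3.326×10⁻⁵ = 66860 N = 66.86 kN, tensile.
σ_{cast iron} = P / A = 66860 / 1550 = 43.14 MPa.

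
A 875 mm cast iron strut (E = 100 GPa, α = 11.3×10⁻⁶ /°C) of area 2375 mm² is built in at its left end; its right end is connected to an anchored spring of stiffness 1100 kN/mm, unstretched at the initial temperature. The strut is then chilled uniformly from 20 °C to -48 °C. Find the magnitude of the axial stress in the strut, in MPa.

Free thermal contraction: δ_free = αΔT L = 11.3×10⁻⁶ × 68 × 875 = 0.6724 mm.
Let P be the tensile force in the spring. The strut extends elastically by PL/(AE) and the spring stretches by P/k; together these equal δ_free.
P [ L/(AE) + 1/k ] = δ_free → P [ 875/(2375×100×10³) + 1/(1100×10³) ] = 0.6724.
P = 0.6724 / 4.593×10⁻⁶ = 146400 N.
σ = P/A = 146400/2375 = 61.63 MPa.

σ ≈ 61.6 MPa (tensile)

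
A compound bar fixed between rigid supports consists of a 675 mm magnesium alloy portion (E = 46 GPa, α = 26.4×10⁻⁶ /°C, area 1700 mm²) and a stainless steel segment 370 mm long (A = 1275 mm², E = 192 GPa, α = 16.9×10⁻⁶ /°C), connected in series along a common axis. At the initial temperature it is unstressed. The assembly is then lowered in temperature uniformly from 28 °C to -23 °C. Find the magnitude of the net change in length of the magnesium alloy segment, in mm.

Free thermal contraction of the whole bar: Σ αᵢΔT Lᵢ = 26.4×10⁻⁶×51×675 + 16.9×10⁻⁶×51×370 = 1.228 mm.
The rigid supports impose zero overall length change; the single axial force P common to all segments must satisfy P Σ Lᵢ/(AᵢEᵢ) = δ_free.
The series flexibility is Σ Lᵢ/(AᵢEᵢ) = 675/(1700×46×10³) + 370/(1275×192×10³) = 1.014×10⁻⁵ mm/N.
So P = 1.228 / 1.014×10⁻⁵ = 121 kN, tensile.
For the magnesium alloy segment, free thermal change = 26.4×10⁻⁶×51×675 = 0.9088 mm and elastic change from P = 121000×675/(1700×46×10³) = 1.045 mm; these oppose, so the net change is 0.136 mm (segment lengthens).

|ΔL| ≈ 0.136 mm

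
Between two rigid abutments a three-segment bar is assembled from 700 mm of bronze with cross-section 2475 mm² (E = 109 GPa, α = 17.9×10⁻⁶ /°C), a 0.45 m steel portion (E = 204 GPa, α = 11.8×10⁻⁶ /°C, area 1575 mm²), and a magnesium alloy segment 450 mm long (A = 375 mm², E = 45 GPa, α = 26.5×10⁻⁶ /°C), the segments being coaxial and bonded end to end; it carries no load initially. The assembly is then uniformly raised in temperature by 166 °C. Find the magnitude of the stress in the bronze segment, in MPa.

σ ≈ 65.1 MPa (compressive)

If the supports were absent, the total length change would be Σ αᵢΔT Lᵢ = 17.9×10⁻⁶×166×700 + 11.8×10⁻⁶×166×450 + 26.5×10⁻⁶×166×450 = 4.941 mm.
Since the ends are fixed, an axial force P builds up, equal in every segment, with P · Σ Lᵢ/(AᵢEᵢ) = δ_free.
The series flexibility is Σ Lᵢ/(AᵢEᵢ) = 700/(2475×109×10³) + 450/(1575×204×10³) + 450/(375×45×10³) = 3.066×10⁻⁵ mm/N.
P = 4.941 / 3.066×10⁻⁵ = 161100 N = 161.1 kN, compressive.
σ_{bronze} = P / A = 161100 / 2475 = 65.11 MPa.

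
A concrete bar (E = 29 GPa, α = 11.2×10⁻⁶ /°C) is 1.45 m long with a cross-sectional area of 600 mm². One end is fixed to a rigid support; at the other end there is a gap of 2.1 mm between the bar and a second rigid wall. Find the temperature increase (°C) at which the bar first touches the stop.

ΔT ≈ 129 °C

Contact occurs when the free expansion equals the gap: αΔT L = 2.1 mm.
ΔT = 2.1 / (11.2×10⁻⁶ × 1450) = 129.3 °C.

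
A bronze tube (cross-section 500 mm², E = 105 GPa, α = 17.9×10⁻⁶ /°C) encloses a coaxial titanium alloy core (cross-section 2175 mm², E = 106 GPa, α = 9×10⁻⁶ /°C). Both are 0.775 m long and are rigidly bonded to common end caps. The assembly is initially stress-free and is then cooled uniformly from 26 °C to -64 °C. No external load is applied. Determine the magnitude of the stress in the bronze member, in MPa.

σ ≈ 68.5 MPa (tensile)

Both members must finish at the same length. With the larger α, the bronze tends to over-contract; the plates restrain it, putting the bronze in tension and the titanium alloy in compression. With no external load the two internal forces are equal and opposite, magnitude P.
Equating the net (thermal + elastic) strains gives |α₁ − α₂|·ΔT = P·[1/(A₁E₁) + 1/(A₂E₂)].
|α₁ − α₂|·ΔT = 8.9×10⁻⁶ × 90 = 0.000801.
1/(A₁E₁) + 1/(A₂E₂) = 1/(500×105×10³) + 1/(2175×106×10³) = 2.339×10⁻⁸ N⁻¹.
So P = 0.000801 / 2.339×10⁻⁸ = 34.25 kN.
σ_{bronze} = P/A₁ = 34250/500 = 68.51 MPa, tensile.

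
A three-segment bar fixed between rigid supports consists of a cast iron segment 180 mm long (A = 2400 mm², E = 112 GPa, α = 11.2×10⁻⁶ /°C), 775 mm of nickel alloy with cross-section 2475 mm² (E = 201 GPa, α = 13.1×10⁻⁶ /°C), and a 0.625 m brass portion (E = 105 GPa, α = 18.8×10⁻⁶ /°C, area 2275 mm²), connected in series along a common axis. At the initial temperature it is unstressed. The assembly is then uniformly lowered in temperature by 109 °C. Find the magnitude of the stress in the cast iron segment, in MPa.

σ ≈ 224 MPa (tensile)

Free thermal contraction of the whole bar: Σ αᵢΔT Lᵢ = 11.2×10⁻⁶×109×180 + 13.1×10⁻⁶×109×775 + 18.8×10⁻⁶×109×625 = 2.607 mm.
The walls prevent any net length change, so an axial force P (same in every segment) develops. Compatibility: P · Σ Lᵢ/(AᵢEᵢ) = δ_free.
The series flexibility is Σ Lᵢ/(AᵢEᵢ) = 180/(2400×112×10³) + 775/(2475×201×10³) + 625/(2275×105×10³) = 4.844×10⁻⁶ mm/N.
So P = 2.607 / 4.844×10⁻⁶ = 538.2 kN, tensile.
σ_{cast iron} = P / A = 538200 / 2400 = 224.3 MPa.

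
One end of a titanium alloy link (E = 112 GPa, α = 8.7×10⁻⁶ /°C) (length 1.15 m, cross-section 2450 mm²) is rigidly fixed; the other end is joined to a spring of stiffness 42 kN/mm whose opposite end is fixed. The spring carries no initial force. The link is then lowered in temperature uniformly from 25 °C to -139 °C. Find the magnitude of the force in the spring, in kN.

If the spring were absent the link would shorten by αΔT L = 8.7×10⁻⁶ × 164 × 1150 = 1.641 mm.
Let P be the tensile force in the spring. The link extends elastically by PL/(AE) and the spring stretches by P/k; together these equal δ_free.
P [ L/(AE) + 1/k ] = δ_free → P [ 1150/(2450×112×10³) + 1/(42×10³) ] = 1.641.
P = 1.641 / 2.8×10⁻⁵ = 58600 N.

P ≈ 58.6 kN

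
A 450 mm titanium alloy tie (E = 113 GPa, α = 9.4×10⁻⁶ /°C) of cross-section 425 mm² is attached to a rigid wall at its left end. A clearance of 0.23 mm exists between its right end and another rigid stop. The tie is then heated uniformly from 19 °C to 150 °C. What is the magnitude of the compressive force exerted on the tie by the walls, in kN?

P ≈ 34.6 kN

If the wall were absent the tie would grow by αΔT L = 9.4×10⁻⁶ × 131 × 450 = 0.5541 mm.
This exceeds the 0.23 mm gap, so the wall pushes back. The portion of expansion that must be recovered elastically is δ_free − gap = 0.5541 − 0.23 = 0.3241 mm.
That suppressed elongation corresponds to σ = E·Δ/L = 113×10³ × 0.3241/450 = 81.39 MPa.
Force on the wall = σA = 81.39 × 425 mm² = 34.59 kN.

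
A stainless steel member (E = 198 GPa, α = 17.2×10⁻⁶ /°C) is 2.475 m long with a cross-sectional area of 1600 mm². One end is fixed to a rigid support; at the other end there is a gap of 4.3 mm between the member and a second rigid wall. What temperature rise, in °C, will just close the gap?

The gap closes when αΔT L = 4.3 mm, since the member is still unstressed at that instant.
ΔT = 4.3 / (17.2×10⁻⁶ × 2475) = 101 °C.

ΔT ≈ 101 °C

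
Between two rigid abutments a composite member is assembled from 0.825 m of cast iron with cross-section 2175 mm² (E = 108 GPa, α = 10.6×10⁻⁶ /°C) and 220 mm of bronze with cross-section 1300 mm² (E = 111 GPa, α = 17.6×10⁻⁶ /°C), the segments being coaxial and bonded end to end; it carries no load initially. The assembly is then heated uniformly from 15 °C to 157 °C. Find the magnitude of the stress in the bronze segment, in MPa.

Free thermal expansion of the whole bar: Σ αᵢΔT Lᵢ = 10.6×10⁻⁶×142×825 + 17.6×10⁻⁶×142×220 = 1.792 mm.
The walls prevent any net length change, so an axial force P (same in every segment) develops. Compatibility: P · Σ Lᵢ/(AᵢEᵢ) = δ_free.
The series flexibility is Σ Lᵢ/(AᵢEᵢ) = 825/(2175×108×10³) + 220/(1300×111×10³) = 5.037×10⁻⁶ mm/N.
P = 1.792 / 5.037×10⁻⁶ = 355700 N = 355.7 kN, compressive.
σ_{bronze} = P / A = 355700 / 1300 = 273.6 MPa.

σ ≈ 274 MPa (compressive)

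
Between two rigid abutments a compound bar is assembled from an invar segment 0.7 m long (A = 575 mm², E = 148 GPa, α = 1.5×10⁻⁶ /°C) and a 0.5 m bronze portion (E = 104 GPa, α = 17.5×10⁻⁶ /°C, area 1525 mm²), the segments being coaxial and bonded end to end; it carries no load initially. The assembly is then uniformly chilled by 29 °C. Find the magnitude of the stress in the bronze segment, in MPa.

σ ≈ 16.4 MPa (tensile)

If the supports were absent, the total length change would be Σ αᵢΔT Lᵢ = 1.5×10⁻⁶×29×700 + 17.5×10⁻⁶×29×500 = 0.2842 mm.
Since the ends are fixed, an axial force P builds up, equal in every segment, with P · Σ Lᵢ/(AᵢEᵢ) = δ_free.
Σ Lᵢ/(AᵢEᵢ) = 700/(575×148×10³) + 500/(1525×104×10³) = 1.138×10⁻⁵ mm/N.
Hence P = δ_free / Σ(L/AE) = 0.2842/1.138×10⁻⁵ = 24.98 kN (tensile).
σ_{bronze} = P / A = 24980 / 1525 = 16.38 MPa.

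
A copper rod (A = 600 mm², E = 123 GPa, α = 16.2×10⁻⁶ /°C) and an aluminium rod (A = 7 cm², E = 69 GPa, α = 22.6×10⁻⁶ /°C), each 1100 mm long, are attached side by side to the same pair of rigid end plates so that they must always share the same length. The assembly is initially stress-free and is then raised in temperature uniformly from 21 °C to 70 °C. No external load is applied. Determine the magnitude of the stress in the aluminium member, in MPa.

σ ≈ 13.1 MPa (compressive)

The aluminium has the larger α, so on heating it would change length more than the copper if both were free. The rigid plates force a common final length, so the aluminium is put into compression and the copper into tension, with equal and opposite forces P (no external load).
Setting the final lengths equal and cancelling L: (α₁ − α₂)ΔT = P/(A₁E₁) + P/(A₂E₂).
|α₁ − α₂|·ΔT = 6.4×10⁻⁶ × 49 = 0.0003136.
1/(A₁E₁) + 1/(A₂E₂) = 1/(600×123×10³) + 1/(700×69×10³) = 3.425×10⁻⁸ N⁻¹.
P = 0.0003136 / 3.425×10⁻⁸ = 9155 N = 9.155 kN.
σ_{aluminium} = P/A₂ = 9155/700 = 13.08 MPa, compressive.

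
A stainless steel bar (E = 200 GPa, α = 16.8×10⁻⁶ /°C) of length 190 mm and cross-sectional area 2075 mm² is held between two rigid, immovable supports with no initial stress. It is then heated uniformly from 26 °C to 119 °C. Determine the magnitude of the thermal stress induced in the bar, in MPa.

σ ≈ 312 MPa (compressive)

The supports are rigid, so the total axial strain is zero. The restrained thermal strain is ε = αΔT = 16.8×10⁻⁶ × 93 = 1562.4×10⁻⁶.
The stress required to suppress this strain is σ = Eε = 200×10³ × 1562.4×10⁻⁶ = 312.5 MPa, compressive since the bar is trying to expand.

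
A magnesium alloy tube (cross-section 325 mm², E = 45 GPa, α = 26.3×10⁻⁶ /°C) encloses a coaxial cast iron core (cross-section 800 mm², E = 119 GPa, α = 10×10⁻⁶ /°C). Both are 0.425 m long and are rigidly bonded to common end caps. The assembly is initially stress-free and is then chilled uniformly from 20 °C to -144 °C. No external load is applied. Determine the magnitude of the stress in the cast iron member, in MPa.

Equilibrium of a rigid end plate with no external load gives equal and opposite internal forces ±P in the two members. Since α_{magnesium alloy} > α_{cast iron}, cooling drives the magnesium alloy into tension and the cast iron into compression.
Equating the net (thermal + elastic) strains gives |α₁ − α₂|·ΔT = P·[1/(A₁E₁) + 1/(A₂E₂)].
|α₁ − α₂|·ΔT = 16.3×10⁻⁶ × 164 = 0.002673.
1/(A₁E₁) + 1/(A₂E₂) = 1/(325×45×10³) + 1/(800×119×10³) = 7.888×10⁻⁸ N⁻¹.
So P = 0.002673 / 7.888×10⁻⁸ = 33.89 kN.
σ_{cast iron} = P/A₂ = 33890/800 = 42.36 MPa, compressive.

σ ≈ 42.4 MPa (compressive)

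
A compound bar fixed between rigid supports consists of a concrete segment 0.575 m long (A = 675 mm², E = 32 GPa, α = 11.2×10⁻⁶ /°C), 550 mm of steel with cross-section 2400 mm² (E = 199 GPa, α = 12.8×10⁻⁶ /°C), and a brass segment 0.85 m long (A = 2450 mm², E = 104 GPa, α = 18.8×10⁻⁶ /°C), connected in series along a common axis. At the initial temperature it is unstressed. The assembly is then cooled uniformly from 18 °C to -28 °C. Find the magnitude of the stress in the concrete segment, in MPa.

σ ≈ 64.5 MPa (tensile)

Free thermal contraction of the whole bar: Σ αᵢΔT Lᵢ = 11.2×10⁻⁶×46×575 + 12.8×10⁻⁶×46×550 + 18.8×10⁻⁶×46×850 = 1.355 mm.
The rigid supports impose zero overall length change; the single axial force P common to all segments must satisfy P Σ Lᵢ/(AᵢEᵢ) = δ_free.
The series flexibility is Σ Lᵢ/(AᵢEᵢ) = 575/(675×32×10³) + 550/(2400×199×10³) + 850/(2450×104×10³) = 3.111×10⁻⁵ mm/N.
So P = 1.355 / 3.111×10⁻⁵ = 43.56 kN, tensile.
σ_{concrete} = P / A = 43560 / 675 = 64.54 MPa.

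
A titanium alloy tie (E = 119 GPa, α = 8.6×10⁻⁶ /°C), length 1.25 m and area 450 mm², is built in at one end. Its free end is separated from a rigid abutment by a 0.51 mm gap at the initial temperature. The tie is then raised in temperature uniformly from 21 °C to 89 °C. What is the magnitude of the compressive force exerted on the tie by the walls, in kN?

If the wall were absent the tie would grow by αΔT L = 8.6×10⁻⁶ × 68 × 1250 = 0.731 mm.
The gap closes (δ_free > 0.51 mm) and the wall then resists a further 0.731 − 0.51 = 0.221 mm of expansion.
That suppressed elongation corresponds to σ = E·Δ/L = 119×10³ × 0.221/1250 = 21.04 MPa.
Force on the wall = σA = 21.04 × 450 mm² = 9.468 kN.

P ≈ 9.47 kN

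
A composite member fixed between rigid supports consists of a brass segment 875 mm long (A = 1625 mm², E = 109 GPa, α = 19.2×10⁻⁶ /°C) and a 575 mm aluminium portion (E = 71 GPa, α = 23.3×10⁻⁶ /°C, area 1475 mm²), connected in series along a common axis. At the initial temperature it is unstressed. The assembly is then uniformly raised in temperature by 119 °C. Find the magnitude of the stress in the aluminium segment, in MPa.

σ ≈ 234 MPa (compressive)

If the supports were absent, the total length change would be Σ αᵢΔT Lᵢ = 19.2×10⁻⁶×119×875 + 23.3×10⁻⁶×119×575 = 3.594 mm.
The rigid supports impose zero overall length change; the single axial force P common to all segments must satisfy P Σ Lᵢ/(AᵢEᵢ) = δ_free.
The series flexibility is Σ Lᵢ/(AᵢEᵢ) = 875/(1625×109×10³) + 575/(1475×71×10³) = 1.043×10⁻⁵ mm/N.
P = 3.594 / 1.043×10⁻⁵ = 344500 N = 344.5 kN, compressive.
σ_{aluminium} = P / A = 344500 / 1475 = 233.6 MPa.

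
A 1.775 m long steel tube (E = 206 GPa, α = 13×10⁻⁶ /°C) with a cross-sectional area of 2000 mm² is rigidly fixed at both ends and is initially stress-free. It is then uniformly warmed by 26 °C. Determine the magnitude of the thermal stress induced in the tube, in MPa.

Because both ends are immovable the net strain is zero, and the suppressed thermal strain is αΔT = 13×10⁻⁶ × 26 = 338×10⁻⁶.
Hence σ = E·αΔT = 206×10³ × 338×10⁻⁶ = 69.63 MPa, compressive.

σ ≈ 69.6 MPa (compressive)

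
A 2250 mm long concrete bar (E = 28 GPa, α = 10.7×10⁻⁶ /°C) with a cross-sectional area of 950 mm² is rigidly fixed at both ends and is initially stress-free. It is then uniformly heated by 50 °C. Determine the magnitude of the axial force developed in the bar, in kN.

The ends cannot move, so σ = EαΔT = 28×10³ × 10.7×10⁻⁶ × 50 = 14.98 MPa.
P = AEαΔT = 950 × 28×10³ × 10.7×10⁻⁶ × 50 = 14.23 kN (compressive).

P ≈ 14.2 kN (compressive)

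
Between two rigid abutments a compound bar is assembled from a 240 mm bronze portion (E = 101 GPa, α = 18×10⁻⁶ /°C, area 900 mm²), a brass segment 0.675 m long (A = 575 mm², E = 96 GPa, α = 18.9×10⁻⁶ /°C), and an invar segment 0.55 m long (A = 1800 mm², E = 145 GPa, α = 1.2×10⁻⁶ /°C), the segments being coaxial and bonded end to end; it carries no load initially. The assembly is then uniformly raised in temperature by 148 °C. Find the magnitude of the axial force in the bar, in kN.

P ≈ 155 kN (compressive)

With the walls removed the bar would change length by δ_free = Σ αᵢΔT Lᵢ = 18×10⁻⁶×148×240 + 18.9×10⁻⁶×148×675 + 1.2×10⁻⁶×148×550 = 2.625 mm.
Since the ends are fixed, an axial force P builds up, equal in every segment, with P · Σ Lᵢ/(AᵢEᵢ) = δ_free.
The series flexibility is Σ Lᵢ/(AᵢEᵢ) = 240/(900×101×10³) + 675/(575×96×10³) + 550/(1800×145×10³) = 1.698×10⁻⁵ mm/N.
Hence P = δ_free / Σ(L/AE) = 2.625/1.698×10⁻⁵ = 154.6 kN (compressive).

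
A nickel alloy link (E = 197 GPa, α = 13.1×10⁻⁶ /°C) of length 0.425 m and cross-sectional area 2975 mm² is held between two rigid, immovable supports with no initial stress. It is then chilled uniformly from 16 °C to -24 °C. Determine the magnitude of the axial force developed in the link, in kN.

Full restraint means ε = 0, so the stress is σ = EαΔT = 197×10³ × 13.1×10⁻⁶ × 40 = 103.2 MPa.
Axial force P = σA = 103.2 × 2975 = 307100 N = 307.1 kN, tensile.

P ≈ 307 kN (tensile)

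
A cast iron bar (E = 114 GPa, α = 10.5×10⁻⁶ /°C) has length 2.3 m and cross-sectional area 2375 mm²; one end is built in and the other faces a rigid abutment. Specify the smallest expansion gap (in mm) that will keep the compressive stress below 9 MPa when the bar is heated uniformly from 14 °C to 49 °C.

Free expansion if unrestrained: δ_free = αΔT L = 10.5×10⁻⁶ × 35 × 2300 = 0.8452 mm.
A stress of 9 MPa corresponds to the wall pushing the bar back by σL/E = 9×2300/(114×10³) = 0.1816 mm.
The gap must absorb the remainder: g_min = 0.8452 − 0.1816 = 0.6637 mm.

g ≈ 0.664 mm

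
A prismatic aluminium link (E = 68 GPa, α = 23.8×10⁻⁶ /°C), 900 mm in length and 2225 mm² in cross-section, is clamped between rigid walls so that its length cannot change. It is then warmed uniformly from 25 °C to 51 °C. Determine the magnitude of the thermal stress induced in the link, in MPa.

Because both ends are immovable the net strain is zero, and the suppressed thermal strain is αΔT = 23.8×10⁻⁶ × 26 = 618.8×10⁻⁶.
Hence σ = E·αΔT = 68×10³ × 618.8×10⁻⁶ = 42.08 MPa, compressive.

σ ≈ 42.1 MPa (compressive)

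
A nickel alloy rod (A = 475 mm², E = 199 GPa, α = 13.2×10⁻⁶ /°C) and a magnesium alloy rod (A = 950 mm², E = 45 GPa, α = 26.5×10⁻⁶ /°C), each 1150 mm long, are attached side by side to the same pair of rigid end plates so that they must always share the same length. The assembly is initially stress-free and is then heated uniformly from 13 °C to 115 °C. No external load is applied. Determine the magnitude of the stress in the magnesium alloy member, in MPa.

Both members must finish at the same length. With the larger α, the magnesium alloy tends to over-expand; the plates restrain it, putting the magnesium alloy in compression and the nickel alloy in tension. With no external load the two internal forces are equal and opposite, magnitude P.
Equating the net (thermal + elastic) strains gives |α₁ − α₂|·ΔT = P·[1/(A₁E₁) + 1/(A₂E₂)].
|α₁ − α₂|·ΔT = 13.3×10⁻⁶ × 102 = 0.001357.
1/(A₁E₁) + 1/(A₂E₂) = 1/(475×199×10³) + 1/(950×45×10³) = 3.397×10⁻⁸ N⁻¹.
P = 0.001357 / 3.397×10⁻⁸ = 39930 N = 39.93 kN.
σ_{magnesium alloy} = P/A₂ = 39930/950 = 42.04 MPa, compressive.

σ ≈ 42 MPa (compressive)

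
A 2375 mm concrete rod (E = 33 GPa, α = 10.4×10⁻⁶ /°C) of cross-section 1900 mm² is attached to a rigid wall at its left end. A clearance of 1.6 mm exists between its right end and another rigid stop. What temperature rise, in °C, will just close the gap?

ΔT ≈ 64.8 °C

Contact occurs when the free expansion equals the gap: αΔT L = 1.6 mm.
So ΔT = g/(αL) = 1.6/(10.4×10⁻⁶ × 2375) = 64.78 °C.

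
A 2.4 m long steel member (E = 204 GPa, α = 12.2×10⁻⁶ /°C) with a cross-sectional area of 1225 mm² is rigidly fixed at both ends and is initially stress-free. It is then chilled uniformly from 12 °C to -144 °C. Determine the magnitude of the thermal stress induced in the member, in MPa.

σ ≈ 388 MPa (tensile)

With length fixed, the mechanical strain must cancel the thermal strain αΔT = 12.2×10⁻⁶ × 156 = 1903.2×10⁻⁶.
σ = EαΔT = 204×10³ × 12.2×10⁻⁶ × 156 = 388.3 MPa (tensile; the member is trying to contract).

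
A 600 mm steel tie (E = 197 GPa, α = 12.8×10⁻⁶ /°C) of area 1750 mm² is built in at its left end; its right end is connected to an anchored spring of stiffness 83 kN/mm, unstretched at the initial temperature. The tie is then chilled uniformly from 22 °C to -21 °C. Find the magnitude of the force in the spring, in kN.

Free thermal contraction: δ_free = αΔT L = 12.8×10⁻⁶ × 43 × 600 = 0.3302 mm.
Let P be the tensile force in the spring. The tie extends elastically by PL/(AE) and the spring stretches by P/k; together these equal δ_free.
So P = δ_free / [L/(AE) + 1/k] = 0.3302 / [ 600/(1750×197×10³) + 1/(83×10³) ].
P = 0.3302 / 1.379×10⁻⁵ = 23950 N.

P ≈ 24 kN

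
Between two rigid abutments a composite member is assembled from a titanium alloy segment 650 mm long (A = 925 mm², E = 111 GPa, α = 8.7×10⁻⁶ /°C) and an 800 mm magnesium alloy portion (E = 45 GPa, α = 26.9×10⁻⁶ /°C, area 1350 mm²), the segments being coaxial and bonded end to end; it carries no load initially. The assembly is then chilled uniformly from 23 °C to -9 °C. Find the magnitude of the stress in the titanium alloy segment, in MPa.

Free thermal contraction of the whole bar: Σ αᵢΔT Lᵢ = 8.7×10⁻⁶×32×650 + 26.9×10⁻⁶×32×800 = 0.8696 mm.
The walls prevent any net length change, so an axial force P (same in every segment) develops. Compatibility: P · Σ Lᵢ/(AᵢEᵢ) = δ_free.
Σ Lᵢ/(AᵢEᵢ) = 650/(925×111×10³) + 800/(1350×45×10³) = 1.95×10⁻⁵ mm/N.
Hence P = δ_free / Σ(L/AE) = 0.8696/1.95×10⁻⁵ = 44.6 kN (tensile).
σ_{titanium alloy} = P / A = 44600 / 925 = 48.21 MPa.

σ ≈ 48.2 MPa (tensile)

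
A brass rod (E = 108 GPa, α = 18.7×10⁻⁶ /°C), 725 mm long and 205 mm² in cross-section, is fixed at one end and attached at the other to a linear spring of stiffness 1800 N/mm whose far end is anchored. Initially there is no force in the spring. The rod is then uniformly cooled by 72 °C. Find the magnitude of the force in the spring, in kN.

The unrestrained thermal change is αΔT L = 18.7×10⁻⁶ × 72 × 725 = 0.9761 mm.
Let P be the tensile force in the spring. The rod extends elastically by PL/(AE) and the spring stretches by P/k; together these equal δ_free.
So P = δ_free / [L/(AE) + 1/k] = 0.9761 / [ 725/(205×108×10³) + 1/(1800) ].
P = 0.9761 / 0.0005883 = 1659 N.

P ≈ 1.66 kN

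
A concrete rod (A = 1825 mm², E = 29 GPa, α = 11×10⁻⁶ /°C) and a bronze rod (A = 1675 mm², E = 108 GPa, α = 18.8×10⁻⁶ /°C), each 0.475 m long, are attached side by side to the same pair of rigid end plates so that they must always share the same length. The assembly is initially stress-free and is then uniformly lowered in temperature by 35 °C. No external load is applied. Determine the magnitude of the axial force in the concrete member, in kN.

P ≈ 11.2 kN (compressive in the concrete)

Equilibrium of a rigid end plate with no external load gives equal and opposite internal forces ±P in the two members. Since α_{bronze} > α_{concrete}, cooling drives the bronze into tension and the concrete into compression.
Setting the final lengths equal and cancelling L: (α₁ − α₂)ΔT = P/(A₁E₁) + P/(A₂E₂).
|α₁ − α₂|·ΔT = 7.8×10⁻⁶ × 35 = 0.000273.
1/(A₁E₁) + 1/(A₂E₂) = 1/(1825×29×10³) + 1/(1675×108×10³) = 2.442×10⁻⁸ N⁻¹.
P = 0.000273 / 2.442×10⁻⁸ = 11180 N = 11.18 kN.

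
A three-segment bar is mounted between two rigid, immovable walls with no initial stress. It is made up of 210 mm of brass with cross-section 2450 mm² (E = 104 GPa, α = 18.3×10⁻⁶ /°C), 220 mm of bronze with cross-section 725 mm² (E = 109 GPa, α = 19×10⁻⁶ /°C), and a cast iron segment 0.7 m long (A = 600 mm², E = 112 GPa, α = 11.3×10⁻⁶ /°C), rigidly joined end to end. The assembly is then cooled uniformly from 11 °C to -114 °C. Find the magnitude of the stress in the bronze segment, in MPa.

σ ≈ 196 MPa (tensile)

Free thermal contraction of the whole bar: Σ αᵢΔT Lᵢ = 18.3×10⁻⁶×125×210 + 19×10⁻⁶×125×220 + 11.3×10⁻⁶×125×700 = 1.992 mm.
Since the ends are fixed, an axial force P builds up, equal in every segment, with P · Σ Lᵢ/(AᵢEᵢ) = δ_free.
Σ Lᵢ/(AᵢEᵢ) = 210/(2450×104×10³) + 220/(725×109×10³) + 700/(600×112×10³) = 1.402×10⁻⁵ mm/N.
So P = 1.992 / 1.402×10⁻⁵ = 142 kN, tensile.
σ_{bronze} = P / A = 142000 / 725 = 195.9 MPa.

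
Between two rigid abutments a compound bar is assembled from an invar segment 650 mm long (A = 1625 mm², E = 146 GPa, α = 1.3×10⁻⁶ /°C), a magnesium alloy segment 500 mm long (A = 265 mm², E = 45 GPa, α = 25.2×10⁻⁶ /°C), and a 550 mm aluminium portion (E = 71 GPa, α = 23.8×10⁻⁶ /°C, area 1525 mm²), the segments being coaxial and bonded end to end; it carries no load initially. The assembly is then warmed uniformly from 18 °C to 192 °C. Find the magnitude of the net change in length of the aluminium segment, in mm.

With the walls removed the bar would change length by δ_free = Σ αᵢΔT Lᵢ = 1.3×10⁻⁶×174×650 + 25.2×10⁻⁶×174×500 + 23.8×10⁻⁶×174×550 = 4.617 mm.
Since the ends are fixed, an axial force P builds up, equal in every segment, with P · Σ Lᵢ/(AᵢEᵢ) = δ_free.
Σ Lᵢ/(AᵢEᵢ) = 650/(1625×146×10³) + 500/(265×45×10³) + 550/(1525×71×10³) = 4.975×10⁻⁵ mm/N.
So P = 4.617 / 4.975×10⁻⁵ = 92.81 kN, compressive.
For the aluminium segment, free thermal change = 23.8×10⁻⁶×174×550 = 2.278 mm and elastic change from P = 92810×550/(1525×71×10³) = 0.4714 mm; these oppose, so the net change is 1.81 mm (segment lengthens).

|ΔL| ≈ 1.81 mm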